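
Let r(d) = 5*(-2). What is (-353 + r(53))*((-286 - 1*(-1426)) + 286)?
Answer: -517638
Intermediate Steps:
r(d) = -10
(-353 + r(53))*((-286 - 1*(-1426)) + 286) = (-353 - 10)*((-286 - 1*(-1426)) + 286) = -363*((-286 + 1426) + 286) = -363*(1140 + 286) = -363*1426 = -517638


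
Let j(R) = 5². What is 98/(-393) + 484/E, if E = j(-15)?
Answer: 187762/9825 ≈ 19.111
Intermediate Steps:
j(R) = 25
E = 25
98/(-393) + 484/E = 98/(-393) + 484/25 = 98*(-1/393) + 484*(1/25) = -98/393 + 484/25 = 187762/9825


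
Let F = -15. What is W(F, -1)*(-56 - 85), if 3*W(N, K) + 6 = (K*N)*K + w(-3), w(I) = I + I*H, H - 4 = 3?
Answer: 2115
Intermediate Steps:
H = 7 (H = 4 + 3 = 7)
w(I) = 8*I (w(I) = I + I*7 = I + 7*I = 8*I)
W(N, K) = -10 + N*K²/3 (W(N, K) = -2 + ((K*N)*K + 8*(-3))/3 = -2 + (N*K² - 24)/3 = -2 + (-24 + N*K²)/3 = -2 + (-8 + N*K²/3) = -10 + N*K²/3)
W(F, -1)*(-56 - 85) = (-10 + (⅓)*(-15)*(-1)²)*(-56 - 85) = (-10 + (⅓)*(-15)*1)*(-141) = (-10 - 5)*(-141) = -15*(-141) = 2115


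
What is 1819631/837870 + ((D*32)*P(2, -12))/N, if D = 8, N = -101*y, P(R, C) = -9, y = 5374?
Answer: 44980856767/20671547790 ≈ 2.1760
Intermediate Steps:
N = -542774 (N = -101*5374 = -542774)
1819631/837870 + ((D*32)*P(2, -12))/N = 1819631/837870 + ((8*32)*(-9))/(-542774) = 1819631*(1/837870) + (256*(-9))*(-1/542774) = 165421/76170 - 2304*(-1/542774) = 165421/76170 + 1152/271387 = 44980856767/20671547790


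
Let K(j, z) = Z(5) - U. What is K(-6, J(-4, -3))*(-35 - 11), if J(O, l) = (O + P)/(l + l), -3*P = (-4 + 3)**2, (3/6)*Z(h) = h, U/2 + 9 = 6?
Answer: -736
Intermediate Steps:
U = -6 (U = -18 + 2*6 = -18 + 12 = -6)
Z(h) = 2*h
P = -1/3 (P = -(-4 + 3)**2/3 = -1/3*(-1)**2 = -1/3*1 = -1/3 ≈ -0.33333)
J(O, l) = (-1/3 + O)/(2*l) (J(O, l) = (O - 1/3)/(l + l) = (-1/3 + O)/((2*l)) = (-1/3 + O)*(1/(2*l)) = (-1/3 + O)/(2*l))
K(j, z) = 16 (K(j, z) = 2*5 - 1*(-6) = 10 + 6 = 16)
K(-6, J(-4, -3))*(-35 - 11) = 16*(-35 - 11) = 16*(-46) = -736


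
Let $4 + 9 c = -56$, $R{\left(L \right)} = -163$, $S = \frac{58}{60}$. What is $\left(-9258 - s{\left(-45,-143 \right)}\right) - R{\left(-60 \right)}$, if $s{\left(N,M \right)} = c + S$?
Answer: $- \frac{90893}{10} \approx -9089.3$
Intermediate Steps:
$S = \frac{29}{30}$ ($S = 58 \cdot \frac{1}{60} = \frac{29}{30} \approx 0.96667$)
$c = - \frac{20}{3}$ ($c = - \frac{4}{9} + \frac{1}{9} \left(-56\right) = - \frac{4}{9} - \frac{56}{9} = - \frac{20}{3} \approx -6.6667$)
$s{\left(N,M \right)} = - \frac{57}{10}$ ($s{\left(N,M \right)} = - \frac{20}{3} + \frac{29}{30} = - \frac{57}{10}$)
$\left(-9258 - s{\left(-45,-143 \right)}\right) - R{\left(-60 \right)} = \left(-9258 - - \frac{57}{10}\right) - -163 = \left(-9258 + \frac{57}{10}\right) + 163 = - \frac{92523}{10} + 163 = - \frac{90893}{10}$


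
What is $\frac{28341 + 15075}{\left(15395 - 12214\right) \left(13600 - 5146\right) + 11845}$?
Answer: $\frac{43416}{26904019} \approx 0.0016137$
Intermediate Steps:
$\frac{28341 + 15075}{\left(15395 - 12214\right) \left(13600 - 5146\right) + 11845} = \frac{43416}{\left(15395 - 12214\right) 8454 + 11845} = \frac{43416}{3181 \cdot 8454 + 11845} = \frac{43416}{26892174 + 11845} = \frac{43416}{26904019}$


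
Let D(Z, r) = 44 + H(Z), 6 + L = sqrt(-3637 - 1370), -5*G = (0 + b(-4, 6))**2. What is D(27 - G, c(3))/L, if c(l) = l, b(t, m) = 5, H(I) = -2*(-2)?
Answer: -96/1681 - 16*I*sqrt(5007)/1681 ≈ -0.057109 - 0.67351*I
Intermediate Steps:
H(I) = 4
G = -5 (G = -(0 + 5)**2/5 = -1/5*5**2 = -1/5*25 = -5)
L = -6 + I*sqrt(5007) (L = -6 + sqrt(-3637 - 1370) = -6 + sqrt(-5007) = -6 + I*sqrt(5007) ≈ -6.0 + 70.76*I)
D(Z, r) = 48 (D(Z, r) = 44 + 4 = 48)
D(27 - G, c(3))/L = 48/(-6 + I*sqrt(5007))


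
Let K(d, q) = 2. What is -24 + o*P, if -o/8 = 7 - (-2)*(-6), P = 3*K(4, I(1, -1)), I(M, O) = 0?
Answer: 216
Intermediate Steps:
P = 6 (P = 3*2 = 6)
o = 40 (o = -8*(7 - (-2)*(-6)) = -8*(7 - 1*12) = -8*(7 - 12) = -8*(-5) = 40)
-24 + o*P = -24 + 40*6 = -24 + 240 = 216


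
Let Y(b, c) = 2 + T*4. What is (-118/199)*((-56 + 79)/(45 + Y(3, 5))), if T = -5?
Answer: -2714/5373 ≈ -0.50512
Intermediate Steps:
Y(b, c) = -18 (Y(b, c) = 2 - 5*4 = 2 - 20 = -18)
(-118/199)*((-56 + 79)/(45 + Y(3, 5))) = (-118/199)*((-56 + 79)/(45 - 18)) = ((1/199)*(-118))*(23/27) = -2714/(199*27) = -118/199*23/27 = -2714/5373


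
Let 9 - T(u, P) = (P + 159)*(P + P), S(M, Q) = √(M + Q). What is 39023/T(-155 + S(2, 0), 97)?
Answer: -39023/49655 ≈ -0.78588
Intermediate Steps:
T(u, P) = 9 - 2*P*(159 + P) (T(u, P) = 9 - (P + 159)*(P + P) = 9 - (159 + P)*2*P = 9 - 2*P*(159 + P))
39023/T(-155 + S(2, 0), 97) = 39023/(9 - 318*97 - 2*97²) = 39023/(9 - 30846 - 2*9409) = 39023/(9 - 30846 - 18818) = 39023/(-49655) = 39023*(-1/49655) = -39023/49655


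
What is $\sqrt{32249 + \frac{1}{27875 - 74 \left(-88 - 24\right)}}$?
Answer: $\frac{2 \sqrt{12536871321}}{1247} \approx 179.58$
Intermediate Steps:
$\sqrt{32249 + \frac{1}{27875 - 74 \left(-88 - 24\right)}} = \sqrt{32249 + \frac{1}{27875 - -8288}} = \sqrt{32249 + \frac{1}{27875 + 8288}} = \sqrt{32249 + \frac{1}{36163}} = \sqrt{\frac{1166220588}{36163}} = \frac{2 \sqrt{12536871321}}{1247}$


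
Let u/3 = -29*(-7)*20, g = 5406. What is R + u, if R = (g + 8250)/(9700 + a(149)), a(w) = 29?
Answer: 39504292/3243 ≈ 12181.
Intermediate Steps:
R = 4552/3243 (R = (5406 + 8250)/(9700 + 29) = 13656/9729 = 13656*(1/9729) = 4552/3243 ≈ 1.4036)
u = 12180 (u = 3*(-29*(-7)*20) = 3*(203*20) = 3*4060 = 12180)
R + u = 4552/3243 + 12180 = 39504292/3243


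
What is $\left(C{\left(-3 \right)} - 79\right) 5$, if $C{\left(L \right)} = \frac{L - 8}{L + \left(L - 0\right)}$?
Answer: $- \frac{2315}{6} \approx -385.83$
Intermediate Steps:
$C{\left(L \right)} = \frac{-8 + L}{2 L}$ ($C{\left(L \right)} = \frac{-8 + L}{L + \left(L + 0\right)} = \frac{-8 + L}{L + L} = \frac{-8 + L}{2 L}$)
$\left(C{\left(-3 \right)} - 79\right) 5 = \left(\frac{-8 - 3}{2 \left(-3\right)} - 79\right) 5 = \left(\frac{1}{2} \left(- \frac{1}{3}\right) \left(-11\right) - 79\right) 5 = \left(\frac{11}{6} - 79\right) 5 = \left(- \frac{463}{6}\right) 5 = - \frac{2315}{6}$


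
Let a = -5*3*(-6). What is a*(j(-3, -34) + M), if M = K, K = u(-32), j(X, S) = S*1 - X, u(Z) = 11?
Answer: -1800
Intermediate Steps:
j(X, S) = S - X
K = 11
a = 90 (a = -15*(-6) = 90)
M = 11
a*(j(-3, -34) + M) = 90*((-34 - 1*(-3)) + 11) = 90*((-34 + 3) + 11) = 90*(-31 + 11) = 90*(-20) = -1800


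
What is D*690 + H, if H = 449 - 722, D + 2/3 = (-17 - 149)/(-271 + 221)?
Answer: 7789/5 ≈ 1557.8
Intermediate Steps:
D = 199/75 (D = -2/3 + (-17 - 149)/(-271 + 221) = -2/3 - 166/(-50) = -2/3 - 166*(-1/50) = -2/3 + 83/25 = 199/75 ≈ 2.6533)
H = -273
D*690 + H = (199/75)*690 - 273 = 9154/5 - 273 = 7789/5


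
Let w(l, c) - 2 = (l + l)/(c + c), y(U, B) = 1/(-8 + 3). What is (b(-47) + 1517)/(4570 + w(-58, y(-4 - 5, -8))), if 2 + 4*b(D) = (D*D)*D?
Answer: -8887/1768 ≈ -5.0266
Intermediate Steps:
y(U, B) = -1/5 (y(U, B) = 1/(-5) = -1/5)
w(l, c) = 2 + l/c (w(l, c) = 2 + (l + l)/(c + c) = 2 + (2*l)/((2*c)) = 2 + (2*l)*(1/(2*c)) = 2 + l/c)
b(D) = -1/2 + D**3/4 (b(D) = -1/2 + ((D*D)*D)/4 = -1/2 + (D**2*D)/4 = -1/2 + D**3/4)
(b(-47) + 1517)/(4570 + w(-58, y(-4 - 5, -8))) = ((-1/2 + (1/4)*(-47)**3) + 1517)/(4570 + (2 - 58/(-1/5))) = ((-1/2 + (1/4)*(-103823)) + 1517)/(4570 + (2 - 58*(-5))) = ((-1/2 - 103823/4) + 1517)/(4570 + (2 + 290)) = (-103825/4 + 1517)/(4570 + 292) = -97757/4/4862 = -97757/4*1/4862 = -8887/1768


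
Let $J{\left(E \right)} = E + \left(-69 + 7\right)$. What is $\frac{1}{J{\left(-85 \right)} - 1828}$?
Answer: $- \frac{1}{1975} \approx -0.00050633$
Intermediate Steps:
$J{\left(E \right)} = -62 + E$ ($J{\left(E \right)} = E - 62 = -62 + E$)
$\frac{1}{J{\left(-85 \right)} - 1828} = \frac{1}{\left(-62 - 85\right) - 1828} = \frac{1}{-147 - 1828} = \frac{1}{-1975} = - \frac{1}{1975}$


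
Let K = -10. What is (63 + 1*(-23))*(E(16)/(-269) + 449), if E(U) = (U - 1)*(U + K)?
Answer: 4827640/269 ≈ 17947.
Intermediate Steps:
E(U) = (-1 + U)*(-10 + U) (E(U) = (U - 1)*(U - 10) = (-1 + U)*(-10 + U))
(63 + 1*(-23))*(E(16)/(-269) + 449) = (63 + 1*(-23))*((10 + 16² - 11*16)/(-269) + 449) = (63 - 23)*((10 + 256 - 176)*(-1/269) + 449) = 40*(90*(-1/269) + 449) = 40*(-90/269 + 449) = 40*(120691/269) = 4827640/269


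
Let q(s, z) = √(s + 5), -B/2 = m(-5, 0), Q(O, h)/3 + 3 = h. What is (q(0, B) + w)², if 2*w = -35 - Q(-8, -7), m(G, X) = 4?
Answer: 45/4 - 5*√5 ≈ 0.069660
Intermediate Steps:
Q(O, h) = -9 + 3*h
B = -8 (B = -2*4 = -8)
q(s, z) = √(5 + s)
w = -5/2 (w = (-35 - (-9 + 3*(-7)))/2 = (-35 - (-9 - 21))/2 = (-35 - 1*(-30))/2 = (-35 + 30)/2 = (½)*(-5) = -5/2 ≈ -2.5000)
(q(0, B) + w)² = (√(5 + 0) - 5/2)² = (√5 - 5/2)² = (-5/2 + √5)²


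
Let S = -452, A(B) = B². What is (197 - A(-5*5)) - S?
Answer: 24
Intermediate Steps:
(197 - A(-5*5)) - S = (197 - (-5*5)²) - 1*(-452) = (197 - 1*(-25)²) + 452 = (197 - 1*625) + 452 = (197 - 625) + 452 = -428 + 452 = 24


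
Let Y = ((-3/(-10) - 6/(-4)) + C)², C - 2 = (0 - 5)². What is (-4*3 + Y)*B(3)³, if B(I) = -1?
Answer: -20436/25 ≈ -817.44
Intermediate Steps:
C = 27 (C = 2 + (0 - 5)² = 2 + (-5)² = 2 + 25 = 27)
Y = 20736/25 (Y = ((-3/(-10) - 6/(-4)) + 27)² = ((-3*(-⅒) - 6*(-¼)) + 27)² = ((3/10 + 3/2) + 27)² = (9/5 + 27)² = (144/5)² = 20736/25 ≈ 829.44)
(-4*3 + Y)*B(3)³ = (-4*3 + 20736/25)*(-1)³ = (-12 + 20736/25)*(-1) = (20436/25)*(-1) = -20436/25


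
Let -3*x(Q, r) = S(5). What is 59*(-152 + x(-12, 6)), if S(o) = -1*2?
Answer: -26786/3 ≈ -8928.7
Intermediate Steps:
S(o) = -2
x(Q, r) = ⅔ (x(Q, r) = -⅓*(-2) = ⅔)
59*(-152 + x(-12, 6)) = 59*(-152 + ⅔) = 59*(-454/3) = -26786/3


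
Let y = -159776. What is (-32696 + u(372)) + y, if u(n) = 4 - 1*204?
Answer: -192672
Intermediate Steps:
u(n) = -200 (u(n) = 4 - 204 = -200)
(-32696 + u(372)) + y = (-32696 - 200) - 159776 = -32896 - 159776 = -192672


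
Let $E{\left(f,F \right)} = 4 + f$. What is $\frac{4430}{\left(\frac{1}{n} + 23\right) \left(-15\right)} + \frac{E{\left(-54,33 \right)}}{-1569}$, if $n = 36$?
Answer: $- \frac{16640158}{1300701} \approx -12.793$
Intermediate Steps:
$\frac{4430}{\left(\frac{1}{n} + 23\right) \left(-15\right)} + \frac{E{\left(-54,33 \right)}}{-1569} = \frac{4430}{\left(\frac{1}{36} + 23\right) \left(-15\right)} + \frac{4 - 54}{-1569} = \frac{4430}{\left(\frac{1}{36} + 23\right) \left(-15\right)} - - \frac{50}{1569} = \frac{4430}{\frac{829}{36} \left(-15\right)} + \frac{50}{1569} = \frac{4430}{- \frac{4145}{12}} + \frac{50}{1569} = 4430 \left(- \frac{12}{4145}\right) + \frac{50}{1569} = - \frac{10632}{829} + \frac{50}{1569} = - \frac{16640158}{1300701}$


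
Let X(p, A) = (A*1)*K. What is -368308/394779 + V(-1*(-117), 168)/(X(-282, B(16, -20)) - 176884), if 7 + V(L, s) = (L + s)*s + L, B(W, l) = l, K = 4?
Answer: -14020450187/11643611826 ≈ -1.2041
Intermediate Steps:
X(p, A) = 4*A (X(p, A) = (A*1)*4 = A*4 = 4*A)
V(L, s) = -7 + L + s*(L + s) (V(L, s) = -7 + ((L + s)*s + L) = -7 + (s*(L + s) + L) = -7 + (L + s*(L + s)) = -7 + L + s*(L + s))
-368308/394779 + V(-1*(-117), 168)/(X(-282, B(16, -20)) - 176884) = -368308/394779 + (-7 - 1*(-117) + 168**2 - 1*(-117)*168)/(4*(-20) - 176884) = -368308*1/394779 + (-7 + 117 + 28224 + 117*168)/(-80 - 176884) = -368308/394779 + (-7 + 117 + 28224 + 19656)/(-176964) = -368308/394779 + 47990*(-1/176964) = -368308/394779 - 23995/88482 = -14020450187/11643611826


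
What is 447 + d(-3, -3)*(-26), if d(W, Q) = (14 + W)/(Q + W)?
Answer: 1484/3 ≈ 494.67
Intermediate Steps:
d(W, Q) = (14 + W)/(Q + W)
447 + d(-3, -3)*(-26) = 447 + ((14 - 3)/(-3 - 3))*(-26) = 447 + (11/(-6))*(-26) = 447 - ⅙*11*(-26) = 447 - 11/6*(-26) = 447 + 143/3 = 1484/3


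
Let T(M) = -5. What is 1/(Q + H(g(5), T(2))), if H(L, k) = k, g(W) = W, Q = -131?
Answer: -1/136 ≈ -0.0073529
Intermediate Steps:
1/(Q + H(g(5), T(2))) = 1/(-131 - 5) = 1/(-136) = -1/136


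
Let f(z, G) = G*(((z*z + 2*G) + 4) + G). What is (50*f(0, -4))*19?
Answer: 30400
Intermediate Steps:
f(z, G) = G*(4 + z² + 3*G) (f(z, G) = G*(((z² + 2*G) + 4) + G) = G*((4 + z² + 2*G) + G) = G*(4 + z² + 3*G))
(50*f(0, -4))*19 = (50*(-4*(4 + 0² + 3*(-4))))*19 = (50*(-4*(4 + 0 - 12)))*19 = (50*(-4*(-8)))*19 = (50*32)*19 = 1600*19 = 30400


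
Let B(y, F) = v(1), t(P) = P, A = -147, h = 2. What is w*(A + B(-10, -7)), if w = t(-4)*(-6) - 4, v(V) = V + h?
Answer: -2880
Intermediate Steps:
v(V) = 2 + V (v(V) = V + 2 = 2 + V)
B(y, F) = 3 (B(y, F) = 2 + 1 = 3)
w = 20 (w = -4*(-6) - 4 = 24 - 4 = 20)
w*(A + B(-10, -7)) = 20*(-147 + 3) = 20*(-144) = -2880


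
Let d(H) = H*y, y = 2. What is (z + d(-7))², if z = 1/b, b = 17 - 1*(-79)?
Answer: 1803649/9216 ≈ 195.71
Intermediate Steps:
b = 96 (b = 17 + 79 = 96)
d(H) = 2*H (d(H) = H*2 = 2*H)
z = 1/96 ≈ 0.010417
(z + d(-7))² = (1/96 + 2*(-7))² = (1/96 - 14)² = (-1343/96)² = 1803649/9216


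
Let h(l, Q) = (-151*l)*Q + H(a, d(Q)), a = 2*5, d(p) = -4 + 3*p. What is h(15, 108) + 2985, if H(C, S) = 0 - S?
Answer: -241955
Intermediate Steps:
a = 10
H(C, S) = -S
h(l, Q) = 4 - 3*Q - 151*Q*l (h(l, Q) = (-151*l)*Q - (-4 + 3*Q) = -151*Q*l + (4 - 3*Q) = 4 - 3*Q - 151*Q*l)
h(15, 108) + 2985 = (4 - 3*108 - 151*108*15) + 2985 = (4 - 324 - 244620) + 2985 = -244940 + 2985 = -241955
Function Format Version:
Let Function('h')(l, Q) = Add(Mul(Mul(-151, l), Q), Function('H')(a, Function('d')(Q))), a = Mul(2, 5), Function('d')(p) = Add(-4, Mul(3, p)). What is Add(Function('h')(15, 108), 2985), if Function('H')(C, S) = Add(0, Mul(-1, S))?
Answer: -241955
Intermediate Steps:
a = 10
Function('H')(C, S) = Mul(-1, S)
Function('h')(l, Q) = Add(4, Mul(-3, Q), Mul(-151, Q, l)) (Function('h')(l, Q) = Add(Mul(Mul(-151, l), Q), Mul(-1, Add(-4, Mul(3, Q)))) = Add(Mul(-151, Q, l), Add(4, Mul(-3, Q))) = Add(4, Mul(-3, Q), Mul(-151, Q, l)))
Add(Function('h')(15, 108), 2985) = Add(Add(4, Mul(-3, 108), Mul(-151, 108, 15)), 2985) = Add(Add(4, -324, -244620), 2985) = Add(-244940, 2985) = -241955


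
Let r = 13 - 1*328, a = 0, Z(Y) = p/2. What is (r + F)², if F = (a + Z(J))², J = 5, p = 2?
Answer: 98596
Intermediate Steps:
Z(Y) = 1 (Z(Y) = 2/2 = 2*(½) = 1)
r = -315 (r = 13 - 328 = -315)
F = 1 (F = (0 + 1)² = 1² = 1)
(r + F)² = (-315 + 1)² = (-314)² = 98596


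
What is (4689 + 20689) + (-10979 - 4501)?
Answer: 9898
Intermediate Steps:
(4689 + 20689) + (-10979 - 4501) = 25378 - 15480 = 9898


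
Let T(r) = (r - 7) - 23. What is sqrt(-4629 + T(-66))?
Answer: 15*I*sqrt(21) ≈ 68.739*I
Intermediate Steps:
T(r) = -30 + r (T(r) = (-7 + r) - 23 = -30 + r)
sqrt(-4629 + T(-66)) = sqrt(-4629 + (-30 - 66)) = sqrt(-4629 - 96) = sqrt(-4725) = 15*I*sqrt(21)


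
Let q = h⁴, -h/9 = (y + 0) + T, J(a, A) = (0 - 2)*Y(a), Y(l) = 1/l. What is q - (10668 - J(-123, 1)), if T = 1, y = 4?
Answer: 503064713/123 ≈ 4.0900e+6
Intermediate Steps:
J(a, A) = -2/a (J(a, A) = (0 - 2)/a = -2/a)
h = -45 (h = -9*((4 + 0) + 1) = -9*(4 + 1) = -9*5 = -45)
q = 4100625 (q = (-45)⁴ = 4100625)
q - (10668 - J(-123, 1)) = 4100625 - (10668 - (-2)/(-123)) = 4100625 - (10668 - (-2)*(-1)/123) = 4100625 - (10668 - 1*2/123) = 4100625 - (10668 - 2/123) = 4100625 - 1*1312162/123 = 4100625 - 1312162/123 = 503064713/123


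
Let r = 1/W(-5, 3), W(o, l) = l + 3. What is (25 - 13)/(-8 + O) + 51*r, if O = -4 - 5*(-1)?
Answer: 95/14 ≈ 6.7857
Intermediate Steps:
W(o, l) = 3 + l
O = 1 (O = -4 + 5 = 1)
r = 1/6 (r = 1/(3 + 3) = 1/6 ≈ 0.16667)
(25 - 13)/(-8 + O) + 51*r = (25 - 13)/(-8 + 1) + 51*(1/6) = 12/(-7) + 17/2 = 12*(-1/7) + 17/2 = -12/7 + 17/2 = 95/14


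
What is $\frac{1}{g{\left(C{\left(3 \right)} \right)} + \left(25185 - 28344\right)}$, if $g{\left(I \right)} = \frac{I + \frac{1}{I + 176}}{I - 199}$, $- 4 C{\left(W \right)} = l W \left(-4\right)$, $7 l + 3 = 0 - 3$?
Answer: $- \frac{1712954}{5411199883} \approx -0.00031656$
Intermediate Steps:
$l = - \frac{6}{7}$ ($l = - \frac{3}{7} + \frac{0 - 3}{7} = - \frac{3}{7} + \frac{1}{7} \left(-3\right) = - \frac{3}{7} - \frac{3}{7} = - \frac{6}{7} \approx -0.85714$)
$C{\left(W \right)} = - \frac{6 W}{7}$ ($C{\left(W \right)} = - \frac{- \frac{6 W}{7} \left(-4\right)}{4} = - \frac{\frac{24}{7} W}{4} = - \frac{6 W}{7}$)
$g{\left(I \right)} = \frac{I + \frac{1}{176 + I}}{-199 + I}$
$\frac{1}{g{\left(C{\left(3 \right)} \right)} + \left(25185 - 28344\right)} = \frac{1}{\frac{1 + \left(\left(- \frac{6}{7}\right) 3\right)^{2} + 176 \left(\left(- \frac{6}{7}\right) 3\right)}{-35024 + \left(\left(- \frac{6}{7}\right) 3\right)^{2} - 23 \left(\left(- \frac{6}{7}\right) 3\right)} + \left(25185 - 28344\right)} = \frac{1}{\frac{1 + \left(- \frac{18}{7}\right)^{2} + 176 \left(- \frac{18}{7}\right)}{-35024 + \left(- \frac{18}{7}\right)^{2} - - \frac{414}{7}} + \left(25185 - 28344\right)} = \frac{1}{\frac{1 + \frac{324}{49} - \frac{3168}{7}}{-35024 + \frac{324}{49} + \frac{414}{7}} - 3159} = \frac{1}{\frac{1}{- \frac{1712954}{49}} \left(- \frac{21803}{49}\right) - 3159} = \frac{1}{\left(- \frac{49}{1712954}\right) \left(- \frac{21803}{49}\right) - 3159} = \frac{1}{\frac{21803}{1712954} - 3159} = \frac{1}{- \frac{5411199883}{1712954}} = - \frac{1712954}{5411199883}$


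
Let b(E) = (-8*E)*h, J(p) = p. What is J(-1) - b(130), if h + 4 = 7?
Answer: 3119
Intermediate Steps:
h = 3 (h = -4 + 7 = 3)
b(E) = -24*E (b(E) = -8*E*3 = -24*E)
J(-1) - b(130) = -1 - (-24)*130 = -1 - 1*(-3120) = -1 + 3120 = 3119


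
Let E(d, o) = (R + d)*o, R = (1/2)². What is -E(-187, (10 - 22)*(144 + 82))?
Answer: -506466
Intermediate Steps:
R = ¼ (R = (½)² = ¼ ≈ 0.25000)
E(d, o) = o*(¼ + d) (E(d, o) = (¼ + d)*o = o*(¼ + d))
-E(-187, (10 - 22)*(144 + 82)) = -(10 - 22)*(144 + 82)*(¼ - 187) = -(-12*226)*(-747)/4 = -(-2712)*(-747)/4 = -1*506466 = -506466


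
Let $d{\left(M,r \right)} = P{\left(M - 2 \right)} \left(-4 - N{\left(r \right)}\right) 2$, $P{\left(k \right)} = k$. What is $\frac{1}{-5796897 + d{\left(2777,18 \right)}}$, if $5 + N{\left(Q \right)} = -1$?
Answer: $- \frac{1}{5785797} \approx -1.7284 \cdot 10^{-7}$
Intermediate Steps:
$N{\left(Q \right)} = -6$ ($N{\left(Q \right)} = -5 - 1 = -6$)
$d{\left(M,r \right)} = -8 + 4 M$ ($d{\left(M,r \right)} = \left(M - 2\right) \left(-4 - -6\right) 2 = \left(M - 2\right) \left(-4 + 6\right) 2 = \left(-2 + M\right) 2 \cdot 2 = \left(-4 + 2 M\right) 2 = -8 + 4 M$)
$\frac{1}{-5796897 + d{\left(2777,18 \right)}} = \frac{1}{-5796897 + \left(-8 + 4 \cdot 2777\right)} = \frac{1}{-5796897 + \left(-8 + 11108\right)} = \frac{1}{-5796897 + 11100} = \frac{1}{-5785797} = - \frac{1}{5785797}$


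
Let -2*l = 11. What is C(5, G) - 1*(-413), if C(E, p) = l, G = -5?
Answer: 815/2 ≈ 407.50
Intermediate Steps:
l = -11/2 (l = -½*11 = -11/2 ≈ -5.5000)
C(E, p) = -11/2
C(5, G) - 1*(-413) = -11/2 - 1*(-413) = -11/2 + 413 = 815/2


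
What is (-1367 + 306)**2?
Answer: 1125721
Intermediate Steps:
(-1367 + 306)**2 = (-1061)**2 = 1125721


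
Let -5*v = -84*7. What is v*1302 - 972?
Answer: 760716/5 ≈ 1.5214e+5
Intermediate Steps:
v = 588/5 (v = -(-84)*7/5 = -⅕*(-588) = 588/5 ≈ 117.60)
v*1302 - 972 = (588/5)*1302 - 972 = 765576/5 - 972 = 760716/5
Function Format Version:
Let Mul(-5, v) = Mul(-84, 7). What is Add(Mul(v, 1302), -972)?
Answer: Rational(760716, 5) ≈ 1.5214e+5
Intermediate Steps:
v = Rational(588, 5) (v = Mul(Rational(-1, 5), Mul(-84, 7)) = Mul(Rational(-1, 5), -588) = Rational(588, 5) ≈ 117.60)
Add(Mul(v, 1302), -972) = Add(Mul(Rational(588, 5), 1302), -972) = Add(Rational(765576, 5), -972) = Rational(760716, 5)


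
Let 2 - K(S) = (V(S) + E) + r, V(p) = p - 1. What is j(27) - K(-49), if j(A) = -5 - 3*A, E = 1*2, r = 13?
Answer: -123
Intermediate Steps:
V(p) = -1 + p
E = 2
K(S) = -12 - S (K(S) = 2 - (((-1 + S) + 2) + 13) = 2 - ((1 + S) + 13) = 2 - (14 + S) = 2 + (-14 - S) = -12 - S)
j(27) - K(-49) = (-5 - 3*27) - (-12 - 1*(-49)) = (-5 - 81) - (-12 + 49) = -86 - 1*37 = -86 - 37 = -123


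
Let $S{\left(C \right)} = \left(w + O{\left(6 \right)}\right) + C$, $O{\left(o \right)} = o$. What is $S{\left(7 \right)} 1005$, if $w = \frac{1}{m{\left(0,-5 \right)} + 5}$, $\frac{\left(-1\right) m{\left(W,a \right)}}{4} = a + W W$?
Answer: $\frac{65526}{5} \approx 13105.0$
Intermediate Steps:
$m{\left(W,a \right)} = - 4 a - 4 W^{2}$ ($m{\left(W,a \right)} = - 4 \left(a + W W\right) = - 4 \left(a + W^{2}\right) = - 4 a - 4 W^{2}$)
$w = \frac{1}{25}$ ($w = \frac{1}{\left(\left(-4\right) \left(-5\right) - 4 \cdot 0^{2}\right) + 5} = \frac{1}{\left(20 - 0\right) + 5} = \frac{1}{\left(20 + 0\right) + 5} = \frac{1}{20 + 5} = \frac{1}{25} \approx 0.04$)
$S{\left(C \right)} = \frac{151}{25} + C$ ($S{\left(C \right)} = \left(\frac{1}{25} + 6\right) + C = \frac{151}{25} + C$)
$S{\left(7 \right)} 1005 = \left(\frac{151}{25} + 7\right) 1005 = \frac{326}{25} \cdot 1005 = \frac{65526}{5}$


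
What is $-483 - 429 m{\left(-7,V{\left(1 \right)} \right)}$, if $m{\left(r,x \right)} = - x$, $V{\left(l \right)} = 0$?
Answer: $-483$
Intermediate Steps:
$-483 - 429 m{\left(-7,V{\left(1 \right)} \right)} = -483 - 429 \left(\left(-1\right) 0\right) = -483 - 0 = -483 + 0 = -483$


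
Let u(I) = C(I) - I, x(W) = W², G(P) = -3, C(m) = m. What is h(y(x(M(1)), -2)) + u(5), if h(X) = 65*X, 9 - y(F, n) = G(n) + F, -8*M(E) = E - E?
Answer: 780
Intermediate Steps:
M(E) = 0 (M(E) = -(E - E)/8 = -⅛*0 = 0)
u(I) = 0 (u(I) = I - I = 0)
y(F, n) = 12 - F (y(F, n) = 9 - (-3 + F) = 9 + (3 - F) = 12 - F)
h(y(x(M(1)), -2)) + u(5) = 65*(12 - 1*0²) + 0 = 65*(12 - 1*0) + 0 = 65*(12 + 0) + 0 = 65*12 + 0 = 780 + 0 = 780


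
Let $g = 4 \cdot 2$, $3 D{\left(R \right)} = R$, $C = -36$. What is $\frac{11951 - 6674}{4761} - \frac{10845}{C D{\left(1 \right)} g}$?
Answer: $\frac{5793293}{50784} \approx 114.08$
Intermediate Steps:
$D{\left(R \right)} = \frac{R}{3}$
$g = 8$
$\frac{11951 - 6674}{4761} - \frac{10845}{C D{\left(1 \right)} g} = \frac{11951 - 6674}{4761} - \frac{10845}{- 36 \cdot \frac{1}{3} \cdot 1 \cdot 8} = 5277 \cdot \frac{1}{4761} - \frac{10845}{\left(-36\right) \frac{1}{3} \cdot 8} = \frac{1759}{1587} - \frac{10845}{\left(-12\right) 8} = \frac{1759}{1587} - \frac{10845}{-96} = \frac{1759}{1587} - - \frac{3615}{32} = \frac{1759}{1587} + \frac{3615}{32} = \frac{5793293}{50784}$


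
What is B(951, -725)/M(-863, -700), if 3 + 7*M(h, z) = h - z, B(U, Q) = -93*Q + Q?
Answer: -233450/83 ≈ -2812.6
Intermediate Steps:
B(U, Q) = -92*Q
M(h, z) = -3/7 - z/7 + h/7 (M(h, z) = -3/7 + (h - z)/7 = -3/7 + (-z/7 + h/7) = -3/7 - z/7 + h/7)
B(951, -725)/M(-863, -700) = (-92*(-725))/(-3/7 - ⅐*(-700) + (⅐)*(-863)) = 66700/(-3/7 + 100 - 863/7) = 66700/(-166/7) = 66700*(-7/166) = -233450/83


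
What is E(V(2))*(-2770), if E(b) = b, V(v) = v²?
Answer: -11080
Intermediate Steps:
E(V(2))*(-2770) = 2²*(-2770) = 4*(-2770) = -11080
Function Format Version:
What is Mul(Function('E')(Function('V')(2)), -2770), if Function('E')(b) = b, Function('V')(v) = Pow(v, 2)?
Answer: -11080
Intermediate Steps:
Mul(Function('E')(Function('V')(2)), -2770) = Mul(Pow(2, 2), -2770) = Mul(4, -2770) = -11080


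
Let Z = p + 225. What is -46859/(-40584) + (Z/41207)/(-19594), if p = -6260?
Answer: 212554315429/184089470424 ≈ 1.1546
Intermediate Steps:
Z = -6035 (Z = -6260 + 225 = -6035)
-46859/(-40584) + (Z/41207)/(-19594) = -46859/(-40584) - 6035/41207/(-19594) = -46859*(-1/40584) - 6035*1/41207*(-1/19594) = 46859/40584 - 6035/41207*(-1/19594) = 46859/40584 + 6035/807409958 = 212554315429/184089470424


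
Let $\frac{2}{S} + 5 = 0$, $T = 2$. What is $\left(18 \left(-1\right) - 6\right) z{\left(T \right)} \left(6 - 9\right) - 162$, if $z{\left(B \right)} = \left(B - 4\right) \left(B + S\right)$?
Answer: $- \frac{1962}{5} \approx -392.4$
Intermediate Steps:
$S = - \frac{2}{5}$ ($S = \frac{2}{-5 + 0} = \frac{2}{-5} = 2 \left(- \frac{1}{5}\right) = - \frac{2}{5} \approx -0.4$)
$z{\left(B \right)} = \left(-4 + B\right) \left(- \frac{2}{5} + B\right)$ ($z{\left(B \right)} = \left(B - 4\right) \left(B - \frac{2}{5}\right) = \left(-4 + B\right) \left(- \frac{2}{5} + B\right)$)
$\left(18 \left(-1\right) - 6\right) z{\left(T \right)} \left(6 - 9\right) - 162 = \left(18 \left(-1\right) - 6\right) \left(\frac{8}{5} + 2^{2} - \frac{44}{5}\right) \left(6 - 9\right) - 162 = \left(-18 - 6\right) \left(\frac{8}{5} + 4 - \frac{44}{5}\right) \left(-3\right) - 162 = - 24 \left(\left(- \frac{16}{5}\right) \left(-3\right)\right) - 162 = \left(-24\right) \frac{48}{5} - 162 = - \frac{1152}{5} - 162 = - \frac{1962}{5}$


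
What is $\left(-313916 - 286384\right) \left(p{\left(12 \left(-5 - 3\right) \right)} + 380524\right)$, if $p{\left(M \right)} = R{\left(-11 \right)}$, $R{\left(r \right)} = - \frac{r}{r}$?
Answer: $-228427956900$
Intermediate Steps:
$R{\left(r \right)} = -1$ ($R{\left(r \right)} = \left(-1\right) 1 = -1$)
$p{\left(M \right)} = -1$
$\left(-313916 - 286384\right) \left(p{\left(12 \left(-5 - 3\right) \right)} + 380524\right) = \left(-313916 - 286384\right) \left(-1 + 380524\right) = \left(-600300\right) 380523 = -228427956900$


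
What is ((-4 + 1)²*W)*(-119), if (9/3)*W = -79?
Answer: 28203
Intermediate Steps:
W = -79/3 (W = (⅓)*(-79) = -79/3 ≈ -26.333)
((-4 + 1)²*W)*(-119) = ((-4 + 1)²*(-79/3))*(-119) = ((-3)²*(-79/3))*(-119) = (9*(-79/3))*(-119) = -237*(-119) = 28203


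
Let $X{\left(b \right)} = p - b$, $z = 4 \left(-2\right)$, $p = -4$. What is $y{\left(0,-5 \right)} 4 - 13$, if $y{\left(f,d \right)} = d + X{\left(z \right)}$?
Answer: $-17$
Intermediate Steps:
$z = -8$
$X{\left(b \right)} = -4 - b$
$y{\left(f,d \right)} = 4 + d$ ($y{\left(f,d \right)} = d - -4 = d + \left(-4 + 8\right) = d + 4 = 4 + d$)
$y{\left(0,-5 \right)} 4 - 13 = \left(4 - 5\right) 4 - 13 = \left(-1\right) 4 - 13 = -4 - 13 = -17$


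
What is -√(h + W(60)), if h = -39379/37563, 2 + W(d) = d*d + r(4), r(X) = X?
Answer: -√5080867052961/37563 ≈ -60.008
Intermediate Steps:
W(d) = 2 + d² (W(d) = -2 + (d*d + 4) = -2 + (d² + 4) = -2 + (4 + d²) = 2 + d²)
h = -39379/37563 (h = -39379*1/37563 = -39379/37563 ≈ -1.0483)
-√(h + W(60)) = -√(-39379/37563 + (2 + 60²)) = -√(-39379/37563 + (2 + 3600)) = -√(-39379/37563 + 3602) = -√(135262547/37563) = -√5080867052961/37563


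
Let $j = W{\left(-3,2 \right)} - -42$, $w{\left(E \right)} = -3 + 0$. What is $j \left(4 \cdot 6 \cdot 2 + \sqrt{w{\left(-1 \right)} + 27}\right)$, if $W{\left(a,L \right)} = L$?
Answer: $2112 + 88 \sqrt{6} \approx 2327.6$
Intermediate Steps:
$w{\left(E \right)} = -3$
$j = 44$ ($j = 2 - -42 = 2 + 42 = 44$)
$j \left(4 \cdot 6 \cdot 2 + \sqrt{w{\left(-1 \right)} + 27}\right) = 44 \left(4 \cdot 6 \cdot 2 + \sqrt{-3 + 27}\right) = 44 \left(24 \cdot 2 + \sqrt{24}\right) = 44 \left(48 + 2 \sqrt{6}\right) = 2112 + 88 \sqrt{6}$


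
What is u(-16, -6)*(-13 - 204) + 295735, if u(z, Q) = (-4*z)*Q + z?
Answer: 382535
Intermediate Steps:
u(z, Q) = z - 4*Q*z (u(z, Q) = -4*Q*z + z = z - 4*Q*z)
u(-16, -6)*(-13 - 204) + 295735 = (-16*(1 - 4*(-6)))*(-13 - 204) + 295735 = -16*(1 + 24)*(-217) + 295735 = -16*25*(-217) + 295735 = -400*(-217) + 295735 = 86800 + 295735 = 382535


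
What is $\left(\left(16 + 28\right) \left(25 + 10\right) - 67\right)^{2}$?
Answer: $2169729$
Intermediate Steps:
$\left(\left(16 + 28\right) \left(25 + 10\right) - 67\right)^{2} = \left(44 \cdot 35 - 67\right)^{2} = \left(1540 - 67\right)^{2} = 1473^{2} = 2169729$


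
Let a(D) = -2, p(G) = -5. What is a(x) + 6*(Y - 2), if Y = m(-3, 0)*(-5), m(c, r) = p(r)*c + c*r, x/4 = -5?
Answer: -464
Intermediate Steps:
x = -20 (x = 4*(-5) = -20)
m(c, r) = -5*c + c*r
Y = -75 (Y = -3*(-5 + 0)*(-5) = -3*(-5)*(-5) = 15*(-5) = -75)
a(x) + 6*(Y - 2) = -2 + 6*(-75 - 2) = -2 + 6*(-77) = -2 - 462 = -464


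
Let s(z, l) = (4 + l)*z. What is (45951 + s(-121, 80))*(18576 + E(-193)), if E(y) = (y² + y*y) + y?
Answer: 3323932347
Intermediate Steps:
s(z, l) = z*(4 + l)
E(y) = y + 2*y² (E(y) = (y² + y²) + y = 2*y² + y = y + 2*y²)
(45951 + s(-121, 80))*(18576 + E(-193)) = (45951 - 121*(4 + 80))*(18576 - 193*(1 + 2*(-193))) = (45951 - 121*84)*(18576 - 193*(1 - 386)) = (45951 - 10164)*(18576 - 193*(-385)) = 35787*(18576 + 74305) = 35787*92881 = 3323932347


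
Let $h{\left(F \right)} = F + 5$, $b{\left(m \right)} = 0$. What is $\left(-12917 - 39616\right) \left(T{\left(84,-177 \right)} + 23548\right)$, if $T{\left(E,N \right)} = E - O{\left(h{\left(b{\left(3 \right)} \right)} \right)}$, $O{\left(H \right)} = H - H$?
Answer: $-1241459856$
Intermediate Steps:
$h{\left(F \right)} = 5 + F$
$O{\left(H \right)} = 0$
$T{\left(E,N \right)} = E$ ($T{\left(E,N \right)} = E - 0 = E + 0 = E$)
$\left(-12917 - 39616\right) \left(T{\left(84,-177 \right)} + 23548\right) = \left(-12917 - 39616\right) \left(84 + 23548\right) = \left(-52533\right) 23632 = -1241459856$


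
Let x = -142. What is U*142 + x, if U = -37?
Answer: -5396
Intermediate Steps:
U*142 + x = -37*142 - 142 = -5254 - 142 = -5396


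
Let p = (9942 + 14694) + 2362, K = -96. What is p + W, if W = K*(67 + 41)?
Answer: 16630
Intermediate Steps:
W = -10368 (W = -96*(67 + 41) = -96*108 = -10368)
p = 26998 (p = 24636 + 2362 = 26998)
p + W = 26998 - 10368 = 16630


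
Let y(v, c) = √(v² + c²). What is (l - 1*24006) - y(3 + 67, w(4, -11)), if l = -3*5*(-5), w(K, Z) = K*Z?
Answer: -23931 - 2*√1709 ≈ -24014.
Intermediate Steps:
l = 75 (l = -15*(-5) = 75)
y(v, c) = √(c² + v²)
(l - 1*24006) - y(3 + 67, w(4, -11)) = (75 - 1*24006) - √((4*(-11))² + (3 + 67)²) = (75 - 24006) - √((-44)² + 70²) = -23931 - √(1936 + 4900) = -23931 - √6836 = -23931 - 2*√1709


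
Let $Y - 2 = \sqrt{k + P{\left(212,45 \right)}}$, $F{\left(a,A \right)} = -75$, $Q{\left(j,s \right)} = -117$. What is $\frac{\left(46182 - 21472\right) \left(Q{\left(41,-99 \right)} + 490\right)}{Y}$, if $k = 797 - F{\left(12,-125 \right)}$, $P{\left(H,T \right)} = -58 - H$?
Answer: $- \frac{9216830}{299} + \frac{4608415 \sqrt{602}}{299} \approx 3.4734 \cdot 10^{5}$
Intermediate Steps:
$k = 872$ ($k = 797 - -75 = 797 + 75 = 872$)
$Y = 2 + \sqrt{602}$ ($Y = 2 + \sqrt{872 - 270} = 2 + \sqrt{602} \approx 26.536$)
$\frac{\left(46182 - 21472\right) \left(Q{\left(41,-99 \right)} + 490\right)}{Y} = \frac{\left(46182 - 21472\right) \left(-117 + 490\right)}{2 + \sqrt{602}} = \frac{24710 \cdot 373}{2 + \sqrt{602}} = \frac{9216830}{2 + \sqrt{602}}$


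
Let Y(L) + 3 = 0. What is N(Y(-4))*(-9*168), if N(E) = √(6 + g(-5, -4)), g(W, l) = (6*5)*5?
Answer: -3024*√39 ≈ -18885.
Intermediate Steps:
g(W, l) = 150 (g(W, l) = 30*5 = 150)
Y(L) = -3 (Y(L) = -3 + 0 = -3)
N(E) = 2*√39 (N(E) = √(6 + 150) = √156 = 2*√39)
N(Y(-4))*(-9*168) = (2*√39)*(-9*168) = (2*√39)*(-1512) = -3024*√39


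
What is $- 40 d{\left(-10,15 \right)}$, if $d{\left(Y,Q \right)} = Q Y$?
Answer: $6000$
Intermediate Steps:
$- 40 d{\left(-10,15 \right)} = - 40 \cdot 15 \left(-10\right) = \left(-40\right) \left(-150\right) = 6000$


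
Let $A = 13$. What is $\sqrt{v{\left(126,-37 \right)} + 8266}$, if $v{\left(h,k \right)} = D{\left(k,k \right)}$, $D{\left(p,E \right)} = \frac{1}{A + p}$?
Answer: $\frac{\sqrt{1190298}}{12} \approx 90.917$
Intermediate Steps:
$D{\left(p,E \right)} = \frac{1}{13 + p}$
$v{\left(h,k \right)} = \frac{1}{13 + k}$
$\sqrt{v{\left(126,-37 \right)} + 8266} = \sqrt{\frac{1}{13 - 37} + 8266} = \sqrt{\frac{1}{-24} + 8266} = \sqrt{- \frac{1}{24} + 8266} = \sqrt{\frac{198383}{24}} = \frac{\sqrt{1190298}}{12}$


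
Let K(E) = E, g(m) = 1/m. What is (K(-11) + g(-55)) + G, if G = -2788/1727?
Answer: -109082/8635 ≈ -12.633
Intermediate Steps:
G = -2788/1727 (G = -2788*1/1727 = -2788/1727 ≈ -1.6144)
(K(-11) + g(-55)) + G = (-11 + 1/(-55)) - 2788/1727 = (-11 - 1/55) - 2788/1727 = -606/55 - 2788/1727 = -109082/8635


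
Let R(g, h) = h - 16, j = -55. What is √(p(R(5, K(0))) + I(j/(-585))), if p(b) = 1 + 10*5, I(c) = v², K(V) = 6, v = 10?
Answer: √151 ≈ 12.288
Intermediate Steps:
I(c) = 100 (I(c) = 10² = 100)
R(g, h) = -16 + h
p(b) = 51 (p(b) = 1 + 50 = 51)
√(p(R(5, K(0))) + I(j/(-585))) = √(51 + 100) = √151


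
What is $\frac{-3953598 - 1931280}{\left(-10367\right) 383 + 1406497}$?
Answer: $\frac{980813}{427344} \approx 2.2951$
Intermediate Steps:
$\frac{-3953598 - 1931280}{\left(-10367\right) 383 + 1406497} = \frac{-3953598 - 1931280}{-3970561 + 1406497} = - \frac{5884878}{-2564064} = \left(-5884878\right) \left(- \frac{1}{2564064}\right) = \frac{980813}{427344}$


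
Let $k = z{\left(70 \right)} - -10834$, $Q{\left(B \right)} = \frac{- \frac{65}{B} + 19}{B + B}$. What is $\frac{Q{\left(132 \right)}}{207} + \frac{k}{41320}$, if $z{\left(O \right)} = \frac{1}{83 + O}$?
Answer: $\frac{166286436979}{633384528480} \approx 0.26254$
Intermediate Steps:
$Q{\left(B \right)} = \frac{19 - \frac{65}{B}}{2 B}$
$k = \frac{1657603}{153}$ ($k = \frac{1}{83 + 70} - -10834 = \frac{1}{153} + 10834 = \frac{1657603}{153} \approx 10834.0$)
$\frac{Q{\left(132 \right)}}{207} + \frac{k}{41320} = \frac{\frac{1}{2} \cdot \frac{1}{17424} \left(-65 + 19 \cdot 132\right)}{207} + \frac{1657603}{153 \cdot 41320} = \frac{1}{2} \cdot \frac{1}{17424} \left(-65 + 2508\right) \frac{1}{207} + \frac{1657603}{153} \cdot \frac{1}{41320} = \frac{1}{2} \cdot \frac{1}{17424} \cdot 2443 \cdot \frac{1}{207} + \frac{1657603}{6321960} = \frac{2443}{34848} \cdot \frac{1}{207} + \frac{1657603}{6321960} = \frac{2443}{7213536} + \frac{1657603}{6321960} = \frac{166286436979}{633384528480}$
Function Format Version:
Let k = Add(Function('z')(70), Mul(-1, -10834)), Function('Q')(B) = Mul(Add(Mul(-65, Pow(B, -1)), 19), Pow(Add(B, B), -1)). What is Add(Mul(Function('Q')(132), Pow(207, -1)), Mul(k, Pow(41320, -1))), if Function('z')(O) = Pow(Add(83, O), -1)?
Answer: Rational(166286436979, 633384528480) ≈ 0.26254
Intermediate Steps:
Function('Q')(B) = Mul(Rational(1, 2), Pow(B, -1), Add(19, Mul(-65, Pow(B, -1)))) (Function('Q')(B) = Mul(Add(19, Mul(-65, Pow(B, -1))), Pow(Mul(2, B), -1)) = Mul(Add(19, Mul(-65, Pow(B, -1))), Mul(Rational(1, 2), Pow(B, -1))) = Mul(Rational(1, 2), Pow(B, -1), Add(19, Mul(-65, Pow(B, -1)))))
k = Rational(1657603, 153) (k = Add(Pow(Add(83, 70), -1), Mul(-1, -10834)) = Add(Pow(153, -1), 10834) = Add(Rational(1, 153), 10834) = Rational(1657603, 153) ≈ 10834.)
Add(Mul(Function('Q')(132), Pow(207, -1)), Mul(k, Pow(41320, -1))) = Add(Mul(Mul(Rational(1, 2), Pow(132, -2), Add(-65, Mul(19, 132))), Pow(207, -1)), Mul(Rational(1657603, 153), Pow(41320, -1))) = Add(Mul(Mul(Rational(1, 2), Rational(1, 17424), Add(-65, 2508)), Rational(1, 207)), Mul(Rational(1657603, 153), Rational(1, 41320))) = Add(Mul(Mul(Rational(1, 2), Rational(1, 17424), 2443), Rational(1, 207)), Rational(1657603, 6321960)) = Add(Mul(Rational(2443, 34848), Rational(1, 207)), Rational(1657603, 6321960)) = Add(Rational(2443, 7213536), Rational(1657603, 6321960)) = Rational(166286436979, 633384528480)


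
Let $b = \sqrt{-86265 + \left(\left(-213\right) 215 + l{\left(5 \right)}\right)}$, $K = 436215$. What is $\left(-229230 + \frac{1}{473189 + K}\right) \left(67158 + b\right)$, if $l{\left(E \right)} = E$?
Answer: $- \frac{6999968295421101}{454702} - \frac{10214671267031 i \sqrt{55}}{909404} \approx -1.5395 \cdot 10^{10} - 8.3301 \cdot 10^{7} i$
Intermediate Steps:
$b = 49 i \sqrt{55}$ ($b = \sqrt{-86265 + \left(\left(-213\right) 215 + 5\right)} = \sqrt{-86265 + \left(-45795 + 5\right)} = \sqrt{-86265 - 45790} = \sqrt{-132055} = 49 i \sqrt{55} \approx 363.39 i$)
$\left(-229230 + \frac{1}{473189 + K}\right) \left(67158 + b\right) = \left(-229230 + \frac{1}{473189 + 436215}\right) \left(67158 + 49 i \sqrt{55}\right) = \left(-229230 + \frac{1}{909404}\right) \left(67158 + 49 i \sqrt{55}\right) = - \frac{208462678919 \left(67158 + 49 i \sqrt{55}\right)}{909404} = - \frac{6999968295421101}{454702} - \frac{10214671267031 i \sqrt{55}}{909404}$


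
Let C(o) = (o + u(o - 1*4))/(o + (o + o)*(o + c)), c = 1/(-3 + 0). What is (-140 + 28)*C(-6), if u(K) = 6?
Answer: 0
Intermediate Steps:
c = -⅓ (c = 1/(-3) = -⅓ ≈ -0.33333)
C(o) = (6 + o)/(o + 2*o*(-⅓ + o)) (C(o) = (o + 6)/(o + (o + o)*(o - ⅓)) = (6 + o)/(o + (2*o)*(-⅓ + o)) = (6 + o)/(o + 2*o*(-⅓ + o)))
(-140 + 28)*C(-6) = (-140 + 28)*(3*(6 - 6)/(-6*(1 + 6*(-6)))) = -336*(-1)*0/(6*(1 - 36)) = -336*(-1)*0/(6*(-35)) = -336*(-1)*(-1)*0/(6*35) = -112*0 = 0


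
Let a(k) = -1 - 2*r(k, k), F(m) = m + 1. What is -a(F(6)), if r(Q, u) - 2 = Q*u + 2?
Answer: 107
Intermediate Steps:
r(Q, u) = 4 + Q*u (r(Q, u) = 2 + (Q*u + 2) = 2 + (2 + Q*u) = 4 + Q*u)
F(m) = 1 + m
a(k) = -9 - 2*k² (a(k) = -1 - 2*(4 + k*k) = -1 - 2*(4 + k²) = -1 + (-8 - 2*k²) = -9 - 2*k²)
-a(F(6)) = -(-9 - 2*(1 + 6)²) = -(-9 - 2*7²) = -(-9 - 2*49) = -(-9 - 98) = -1*(-107) = 107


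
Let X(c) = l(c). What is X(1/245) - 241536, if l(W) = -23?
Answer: -241559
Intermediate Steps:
X(c) = -23
X(1/245) - 241536 = -23 - 241536 = -241559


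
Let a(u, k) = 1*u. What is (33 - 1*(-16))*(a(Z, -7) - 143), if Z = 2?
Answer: -6909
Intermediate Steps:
a(u, k) = u
(33 - 1*(-16))*(a(Z, -7) - 143) = (33 - 1*(-16))*(2 - 143) = (33 + 16)*(-141) = 49*(-141) = -6909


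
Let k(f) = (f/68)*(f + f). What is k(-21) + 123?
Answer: 4623/34 ≈ 135.97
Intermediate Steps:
k(f) = f²/34 (k(f) = (f*(1/68))*(2*f) = (f/68)*(2*f) = f²/34)
k(-21) + 123 = (1/34)*(-21)² + 123 = (1/34)*441 + 123 = 441/34 + 123 = 4623/34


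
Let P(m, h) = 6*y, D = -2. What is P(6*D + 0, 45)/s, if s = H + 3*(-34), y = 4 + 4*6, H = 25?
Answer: -24/11 ≈ -2.1818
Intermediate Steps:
y = 28 (y = 4 + 24 = 28)
P(m, h) = 168 (P(m, h) = 6*28 = 168)
s = -77 (s = 25 + 3*(-34) = 25 - 102 = -77)
P(6*D + 0, 45)/s = 168/(-77) = 168*(-1/77) = -24/11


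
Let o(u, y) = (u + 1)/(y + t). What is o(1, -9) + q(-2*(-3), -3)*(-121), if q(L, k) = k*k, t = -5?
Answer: -7624/7 ≈ -1089.1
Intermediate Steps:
q(L, k) = k²
o(u, y) = (1 + u)/(-5 + y) (o(u, y) = (u + 1)/(y - 5) = (1 + u)/(-5 + y))
o(1, -9) + q(-2*(-3), -3)*(-121) = (1 + 1)/(-5 - 9) + (-3)²*(-121) = 2/(-14) + 9*(-121) = -1/14*2 - 1089 = -⅐ - 1089 = -7624/7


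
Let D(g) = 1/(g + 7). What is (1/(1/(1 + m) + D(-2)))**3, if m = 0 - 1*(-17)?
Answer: 729000/12167 ≈ 59.916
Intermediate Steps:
D(g) = 1/(7 + g)
m = 17 (m = 0 + 17 = 17)
(1/(1/(1 + m) + D(-2)))**3 = (1/(1/(1 + 17) + 1/(7 - 2)))**3 = (1/(1/18 + 1/5))**3 = (1/(23/90))**3 = (90/23)**3 = 729000/12167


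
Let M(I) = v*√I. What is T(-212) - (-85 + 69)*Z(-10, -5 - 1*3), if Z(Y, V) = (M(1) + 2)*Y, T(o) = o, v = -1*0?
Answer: -532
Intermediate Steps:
v = 0
M(I) = 0 (M(I) = 0*√I = 0)
Z(Y, V) = 2*Y (Z(Y, V) = (0 + 2)*Y = 2*Y)
T(-212) - (-85 + 69)*Z(-10, -5 - 1*3) = -212 - (-85 + 69)*2*(-10) = -212 - (-16)*(-20) = -212 - 1*320 = -212 - 320 = -532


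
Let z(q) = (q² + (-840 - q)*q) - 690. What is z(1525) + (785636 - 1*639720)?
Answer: -1135774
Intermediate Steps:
z(q) = -690 + q² + q*(-840 - q) (z(q) = (q² + q*(-840 - q)) - 690 = -690 + q² + q*(-840 - q))
z(1525) + (785636 - 1*639720) = (-690 - 840*1525) + (785636 - 1*639720) = (-690 - 1281000) + (785636 - 639720) = -1281690 + 145916 = -1135774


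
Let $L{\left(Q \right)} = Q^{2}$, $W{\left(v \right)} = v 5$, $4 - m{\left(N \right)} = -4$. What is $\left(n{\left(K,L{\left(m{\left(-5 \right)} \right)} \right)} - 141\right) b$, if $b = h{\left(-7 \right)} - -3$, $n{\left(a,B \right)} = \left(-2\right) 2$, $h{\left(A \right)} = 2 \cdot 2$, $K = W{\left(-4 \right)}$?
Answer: $-1015$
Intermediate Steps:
$m{\left(N \right)} = 8$ ($m{\left(N \right)} = 4 - -4 = 4 + 4 = 8$)
$W{\left(v \right)} = 5 v$
$K = -20$ ($K = 5 \left(-4\right) = -20$)
$h{\left(A \right)} = 4$
$n{\left(a,B \right)} = -4$
$b = 7$ ($b = 4 - -3 = 4 + 3 = 7$)
$\left(n{\left(K,L{\left(m{\left(-5 \right)} \right)} \right)} - 141\right) b = \left(-4 - 141\right) 7 = \left(-145\right) 7 = -1015$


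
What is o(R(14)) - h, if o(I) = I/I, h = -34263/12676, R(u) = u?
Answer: 46939/12676 ≈ 3.7030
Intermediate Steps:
h = -34263/12676 (h = -34263*1/12676 = -34263/12676 ≈ -2.7030)
o(I) = 1
o(R(14)) - h = 1 - 1*(-34263/12676) = 1 + 34263/12676 = 46939/12676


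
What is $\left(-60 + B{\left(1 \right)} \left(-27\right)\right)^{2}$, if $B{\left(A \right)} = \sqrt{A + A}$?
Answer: $5058 + 3240 \sqrt{2} \approx 9640.0$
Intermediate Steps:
$B{\left(A \right)} = \sqrt{2} \sqrt{A}$ ($B{\left(A \right)} = \sqrt{2 A} = \sqrt{2} \sqrt{A}$)
$\left(-60 + B{\left(1 \right)} \left(-27\right)\right)^{2} = \left(-60 + \sqrt{2} \sqrt{1} \left(-27\right)\right)^{2} = \left(-60 + \sqrt{2} \cdot 1 \left(-27\right)\right)^{2} = \left(-60 + \sqrt{2} \left(-27\right)\right)^{2} = \left(-60 - 27 \sqrt{2}\right)^{2}$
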